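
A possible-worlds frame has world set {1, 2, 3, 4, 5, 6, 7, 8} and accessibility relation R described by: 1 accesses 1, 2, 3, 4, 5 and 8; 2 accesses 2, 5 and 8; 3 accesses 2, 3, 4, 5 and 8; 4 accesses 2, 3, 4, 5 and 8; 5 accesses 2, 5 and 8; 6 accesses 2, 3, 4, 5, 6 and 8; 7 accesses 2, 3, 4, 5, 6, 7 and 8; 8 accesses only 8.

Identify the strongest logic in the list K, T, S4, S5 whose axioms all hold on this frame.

Reflexive (axiom T): yes — every world is R-related to itself.
Transitive (axiom 4): yes — every two-step R-path is closed by a direct edge.
Euclidean (axiom 5): no — 1 R 2 and 1 R 3, but not 2 R 3.
So F validates K, T, S4; S5 would additionally require R to be Euclidean. The strongest is S4.

S4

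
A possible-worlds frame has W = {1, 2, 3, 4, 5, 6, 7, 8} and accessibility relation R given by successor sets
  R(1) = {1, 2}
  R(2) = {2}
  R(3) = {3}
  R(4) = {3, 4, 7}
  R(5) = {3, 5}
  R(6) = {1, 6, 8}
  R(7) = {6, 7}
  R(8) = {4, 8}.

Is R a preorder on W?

Reflexive: yes — every world is R-related to itself.
Transitive: no — 4 R 7 and 7 R 6, but not 4 R 6.
So R is not a preorder.

No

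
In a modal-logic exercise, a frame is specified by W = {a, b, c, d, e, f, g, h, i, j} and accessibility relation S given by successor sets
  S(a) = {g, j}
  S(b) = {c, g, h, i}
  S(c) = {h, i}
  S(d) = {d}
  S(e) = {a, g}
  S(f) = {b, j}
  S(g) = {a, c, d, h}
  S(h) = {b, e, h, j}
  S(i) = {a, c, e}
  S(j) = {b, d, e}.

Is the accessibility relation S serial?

Serial: yes — every world has a successor (e.g. a S g).

Yes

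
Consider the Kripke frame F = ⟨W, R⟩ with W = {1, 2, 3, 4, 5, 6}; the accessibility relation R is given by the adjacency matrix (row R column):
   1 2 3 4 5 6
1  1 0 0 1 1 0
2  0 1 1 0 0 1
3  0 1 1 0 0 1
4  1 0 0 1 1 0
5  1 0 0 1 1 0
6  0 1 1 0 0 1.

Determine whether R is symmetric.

Yes

Symmetric: yes — every pair in R has its reverse in R.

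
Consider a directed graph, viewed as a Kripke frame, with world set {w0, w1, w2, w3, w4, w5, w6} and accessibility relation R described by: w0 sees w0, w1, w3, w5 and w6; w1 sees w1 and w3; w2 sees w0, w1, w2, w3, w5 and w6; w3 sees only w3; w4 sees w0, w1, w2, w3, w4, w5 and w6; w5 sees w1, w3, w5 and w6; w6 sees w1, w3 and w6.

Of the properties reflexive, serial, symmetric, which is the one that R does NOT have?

Reflexive: yes — every world is R-related to itself.
Serial: yes — every world has a successor (e.g. w0 R w0).
Symmetric: no — w0 R w1 but not w1 R w0.
Only symmetric fails.

symmetric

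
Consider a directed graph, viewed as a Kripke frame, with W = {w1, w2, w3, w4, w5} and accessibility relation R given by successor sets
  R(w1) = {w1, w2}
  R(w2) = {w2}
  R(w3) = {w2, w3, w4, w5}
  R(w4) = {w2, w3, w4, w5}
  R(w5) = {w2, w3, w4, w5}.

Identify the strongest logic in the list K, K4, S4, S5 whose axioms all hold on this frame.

S4

Transitive (axiom 4): yes — every two-step R-path is closed by a direct edge.
Reflexive (axiom T): yes — every world is R-related to itself.
Euclidean (axiom 5): no — w3 R w2 and w3 R w4, but not w2 R w4.
So F validates K, K4, S4; S5 would additionally require R to be Euclidean. The strongest is S4.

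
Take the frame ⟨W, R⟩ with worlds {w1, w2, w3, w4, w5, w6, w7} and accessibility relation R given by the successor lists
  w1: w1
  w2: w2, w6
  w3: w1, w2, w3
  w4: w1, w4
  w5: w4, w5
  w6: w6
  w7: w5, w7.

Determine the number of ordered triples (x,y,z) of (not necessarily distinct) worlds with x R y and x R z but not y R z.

8

Enumerating: (w2,w6,w2), (w3,w1,w2), (w3,w1,w3), (w3,w2,w1), (w3,w2,w3), (w4,w1,w4), (w5,w4,w5), (w7,w5,w7).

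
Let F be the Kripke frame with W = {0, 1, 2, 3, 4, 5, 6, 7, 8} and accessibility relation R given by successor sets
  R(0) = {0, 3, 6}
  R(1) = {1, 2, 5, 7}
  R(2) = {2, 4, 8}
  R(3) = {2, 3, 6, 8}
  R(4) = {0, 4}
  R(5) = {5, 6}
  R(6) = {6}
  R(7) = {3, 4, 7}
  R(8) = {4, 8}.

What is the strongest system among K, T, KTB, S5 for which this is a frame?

T

Reflexive (axiom T): yes — every world is R-related to itself.
Symmetric (axiom B): no — 0 R 3 but not 3 R 0.
Euclidean (axiom 5): no — 0 R 6 and 0 R 3, but not 6 R 3.
So F validates K, T; KTB would additionally require R to be symmetric. The strongest is T.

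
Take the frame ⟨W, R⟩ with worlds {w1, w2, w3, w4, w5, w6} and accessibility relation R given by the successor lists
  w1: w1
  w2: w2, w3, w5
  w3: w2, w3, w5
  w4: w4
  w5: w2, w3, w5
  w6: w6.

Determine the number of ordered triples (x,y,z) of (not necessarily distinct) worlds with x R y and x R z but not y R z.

R is Euclidean; there are no such tuples.

0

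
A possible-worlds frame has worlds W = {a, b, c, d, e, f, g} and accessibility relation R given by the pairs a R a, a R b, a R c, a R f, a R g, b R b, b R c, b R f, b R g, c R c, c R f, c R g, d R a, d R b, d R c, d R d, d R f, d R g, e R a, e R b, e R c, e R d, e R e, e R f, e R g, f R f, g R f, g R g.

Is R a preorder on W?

Reflexive: yes — every world is R-related to itself.
Transitive: yes — every two-step R-path is closed by a direct edge.
So R is a preorder.

Yes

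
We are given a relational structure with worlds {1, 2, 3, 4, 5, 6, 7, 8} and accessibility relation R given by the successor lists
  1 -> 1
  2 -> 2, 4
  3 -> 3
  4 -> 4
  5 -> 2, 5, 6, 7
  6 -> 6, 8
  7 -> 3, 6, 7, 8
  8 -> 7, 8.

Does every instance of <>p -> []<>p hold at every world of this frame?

By correspondence theory, 5 is valid on a frame iff R is Euclidean.
Euclidean: no — 5 R 2 and 5 R 6, but not 2 R 6.

No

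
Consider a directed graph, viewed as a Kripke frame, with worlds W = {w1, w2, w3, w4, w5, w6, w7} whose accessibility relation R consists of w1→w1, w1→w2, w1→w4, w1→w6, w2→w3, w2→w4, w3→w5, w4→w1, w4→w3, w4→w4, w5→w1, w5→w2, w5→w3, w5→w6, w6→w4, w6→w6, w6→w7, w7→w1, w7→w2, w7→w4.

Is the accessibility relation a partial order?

Reflexive: no — w2 is not related to itself.
Transitive: no — w1 R w2 and w2 R w3, but not w1 R w3.
Antisymmetric: no — w1 R w4 and w4 R w1 with w1 ≠ w4.
So R is not a partial order.

No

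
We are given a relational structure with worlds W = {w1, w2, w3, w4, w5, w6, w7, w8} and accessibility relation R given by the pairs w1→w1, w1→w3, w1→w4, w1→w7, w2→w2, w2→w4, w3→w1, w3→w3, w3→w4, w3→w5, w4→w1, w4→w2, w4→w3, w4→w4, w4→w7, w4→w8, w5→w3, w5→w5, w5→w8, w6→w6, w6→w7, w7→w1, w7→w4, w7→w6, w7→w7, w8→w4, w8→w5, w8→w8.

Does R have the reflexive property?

Yes

Reflexive: yes — every world is R-related to itself.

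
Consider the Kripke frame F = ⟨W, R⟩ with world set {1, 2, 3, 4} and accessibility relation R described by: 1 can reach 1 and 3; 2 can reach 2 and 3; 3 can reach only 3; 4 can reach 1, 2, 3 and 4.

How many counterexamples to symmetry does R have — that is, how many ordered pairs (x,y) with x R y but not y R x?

5

Enumerating: (1,3), (2,3), (4,1), (4,2), (4,3).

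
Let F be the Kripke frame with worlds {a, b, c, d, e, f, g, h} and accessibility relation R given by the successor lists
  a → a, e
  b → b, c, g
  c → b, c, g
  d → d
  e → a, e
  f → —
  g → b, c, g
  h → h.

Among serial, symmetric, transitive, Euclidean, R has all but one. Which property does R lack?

serial

Serial: no — f has no R-successor.
Symmetric: yes — every pair in R has its reverse in R.
Transitive: yes — every two-step R-path is closed by a direct edge.
Euclidean: yes — any two successors of a common world are R-related.
Only serial fails.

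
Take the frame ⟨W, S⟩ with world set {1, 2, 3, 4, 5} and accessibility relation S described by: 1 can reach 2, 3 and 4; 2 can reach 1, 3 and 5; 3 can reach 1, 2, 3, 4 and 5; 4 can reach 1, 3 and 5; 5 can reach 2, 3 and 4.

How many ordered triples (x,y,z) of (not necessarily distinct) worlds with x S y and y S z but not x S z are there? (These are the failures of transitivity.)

Enumerating: (1,2,1), (1,2,5), (1,3,1), (1,3,5), (1,4,1), (1,4,5), (2,1,2), (2,1,4), (2,3,2), (2,3,4), (2,5,2), (2,5,4), … and 12 more.
Total: 24.

24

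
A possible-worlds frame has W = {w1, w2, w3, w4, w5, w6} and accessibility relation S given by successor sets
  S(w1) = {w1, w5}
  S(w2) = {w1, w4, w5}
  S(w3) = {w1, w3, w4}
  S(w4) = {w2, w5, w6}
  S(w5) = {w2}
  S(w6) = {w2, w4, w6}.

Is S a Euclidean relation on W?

Euclidean: no — w2 S w1 and w2 S w4, but not w1 S w4.

No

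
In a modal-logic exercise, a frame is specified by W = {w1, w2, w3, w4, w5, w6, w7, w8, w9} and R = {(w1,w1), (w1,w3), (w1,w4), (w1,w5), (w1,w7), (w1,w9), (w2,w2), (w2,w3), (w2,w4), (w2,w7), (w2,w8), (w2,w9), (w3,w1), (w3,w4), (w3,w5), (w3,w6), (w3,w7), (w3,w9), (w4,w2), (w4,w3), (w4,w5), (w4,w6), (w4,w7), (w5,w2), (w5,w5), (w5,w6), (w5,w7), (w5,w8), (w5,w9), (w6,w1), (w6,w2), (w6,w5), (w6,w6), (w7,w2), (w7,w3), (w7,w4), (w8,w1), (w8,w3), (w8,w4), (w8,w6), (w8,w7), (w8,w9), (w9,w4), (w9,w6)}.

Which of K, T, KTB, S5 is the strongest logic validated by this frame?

K

Reflexive (axiom T): no — w3 is not related to itself.
Symmetric (axiom B): no — w1 R w4 but not w4 R w1.
Euclidean (axiom 5): no — w1 R w4 and w1 R w9, but not w4 R w9.
So F validates K; T would additionally require R to be reflexive. The strongest is K.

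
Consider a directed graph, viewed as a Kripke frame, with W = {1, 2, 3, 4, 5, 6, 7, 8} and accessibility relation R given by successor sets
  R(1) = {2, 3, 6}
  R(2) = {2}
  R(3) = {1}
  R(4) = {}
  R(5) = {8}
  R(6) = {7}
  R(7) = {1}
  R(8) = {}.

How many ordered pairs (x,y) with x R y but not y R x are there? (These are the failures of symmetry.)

5

Enumerating: (1,2), (1,6), (5,8), (6,7), (7,1).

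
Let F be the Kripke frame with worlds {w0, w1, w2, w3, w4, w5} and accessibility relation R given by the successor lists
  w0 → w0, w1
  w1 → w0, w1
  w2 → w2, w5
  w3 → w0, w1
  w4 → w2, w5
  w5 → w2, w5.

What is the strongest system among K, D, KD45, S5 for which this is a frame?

Serial (axiom D): yes — every world has a successor (e.g. w0 R w0).
Euclidean (axiom 5): yes — any two successors of a common world are R-related.
Transitive (axiom 4): yes — every two-step R-path is closed by a direct edge.
Reflexive (axiom T): no — w3 is not related to itself.
So F validates K, D, KD45; S5 would additionally require R to be reflexive. The strongest is KD45.

KD45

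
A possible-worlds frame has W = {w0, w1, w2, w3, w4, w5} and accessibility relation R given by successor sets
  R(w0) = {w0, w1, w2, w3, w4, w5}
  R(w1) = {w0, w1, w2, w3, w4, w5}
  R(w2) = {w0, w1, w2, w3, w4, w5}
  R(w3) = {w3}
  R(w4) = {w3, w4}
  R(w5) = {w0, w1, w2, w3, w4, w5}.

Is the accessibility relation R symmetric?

Symmetric: no — w0 R w3 but not w3 R w0.

No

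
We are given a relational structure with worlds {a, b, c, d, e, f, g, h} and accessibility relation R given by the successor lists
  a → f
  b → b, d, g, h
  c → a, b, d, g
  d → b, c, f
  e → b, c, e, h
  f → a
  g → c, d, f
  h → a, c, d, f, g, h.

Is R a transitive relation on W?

No

Transitive: no — b R d and d R c, but not b R c.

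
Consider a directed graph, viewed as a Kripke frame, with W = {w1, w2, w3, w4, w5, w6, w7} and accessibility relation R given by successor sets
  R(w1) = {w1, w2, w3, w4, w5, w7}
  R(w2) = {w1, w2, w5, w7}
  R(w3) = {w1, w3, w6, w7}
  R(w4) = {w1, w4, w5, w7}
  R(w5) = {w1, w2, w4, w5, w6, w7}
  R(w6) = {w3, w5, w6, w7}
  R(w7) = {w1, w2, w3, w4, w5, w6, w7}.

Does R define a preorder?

No

Reflexive: yes — every world is R-related to itself.
Transitive: no — w1 R w3 and w3 R w6, but not w1 R w6.
So R is not a preorder.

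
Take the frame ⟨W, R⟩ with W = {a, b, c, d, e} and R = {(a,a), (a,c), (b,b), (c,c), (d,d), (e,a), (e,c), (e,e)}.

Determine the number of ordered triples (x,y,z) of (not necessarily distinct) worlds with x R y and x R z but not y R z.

4

Enumerating: (a,c,a), (e,a,e), (e,c,a), (e,c,e).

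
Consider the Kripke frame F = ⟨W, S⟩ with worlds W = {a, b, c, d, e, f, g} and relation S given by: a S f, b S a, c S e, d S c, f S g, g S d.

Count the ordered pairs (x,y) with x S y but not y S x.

Enumerating: (a,f), (b,a), (c,e), (d,c), (f,g), (g,d).

6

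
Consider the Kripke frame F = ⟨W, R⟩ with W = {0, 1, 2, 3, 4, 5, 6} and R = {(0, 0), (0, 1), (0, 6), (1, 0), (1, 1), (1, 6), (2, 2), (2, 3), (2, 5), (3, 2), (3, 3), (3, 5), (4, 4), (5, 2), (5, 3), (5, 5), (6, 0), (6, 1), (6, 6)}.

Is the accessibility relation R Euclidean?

Euclidean: yes — any two successors of a common world are R-related.

Yes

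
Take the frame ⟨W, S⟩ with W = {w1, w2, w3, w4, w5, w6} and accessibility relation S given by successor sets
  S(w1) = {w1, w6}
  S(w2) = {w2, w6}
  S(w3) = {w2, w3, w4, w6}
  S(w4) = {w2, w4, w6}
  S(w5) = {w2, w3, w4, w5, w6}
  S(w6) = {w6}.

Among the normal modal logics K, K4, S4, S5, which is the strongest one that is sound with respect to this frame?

Transitive (axiom 4): yes — every two-step S-path is closed by a direct edge.
Reflexive (axiom T): yes — every world is S-related to itself.
Euclidean (axiom 5): no — w3 S w2 and w3 S w4, but not w2 S w4.
So F validates K, K4, S4; S5 would additionally require S to be Euclidean. The strongest is S4.

S4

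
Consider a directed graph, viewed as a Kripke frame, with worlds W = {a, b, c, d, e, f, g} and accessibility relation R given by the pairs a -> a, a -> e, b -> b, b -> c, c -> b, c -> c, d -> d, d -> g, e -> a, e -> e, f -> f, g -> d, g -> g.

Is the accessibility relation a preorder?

Reflexive: yes — every world is R-related to itself.
Transitive: yes — every two-step R-path is closed by a direct edge.
So R is a preorder.

Yes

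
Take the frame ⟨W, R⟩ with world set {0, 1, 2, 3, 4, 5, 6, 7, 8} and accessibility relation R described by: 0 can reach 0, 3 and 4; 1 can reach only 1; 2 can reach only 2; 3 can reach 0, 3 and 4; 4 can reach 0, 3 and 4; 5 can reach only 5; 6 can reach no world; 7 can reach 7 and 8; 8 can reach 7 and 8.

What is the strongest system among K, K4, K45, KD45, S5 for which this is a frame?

Transitive (axiom 4): yes — every two-step R-path is closed by a direct edge.
Euclidean (axiom 5): yes — any two successors of a common world are R-related.
Serial (axiom D): no — 6 has no R-successor.
Reflexive (axiom T): no — 6 is not related to itself.
So F validates K, K4, K45; KD45 would additionally require R to be serial. The strongest is K45.

K45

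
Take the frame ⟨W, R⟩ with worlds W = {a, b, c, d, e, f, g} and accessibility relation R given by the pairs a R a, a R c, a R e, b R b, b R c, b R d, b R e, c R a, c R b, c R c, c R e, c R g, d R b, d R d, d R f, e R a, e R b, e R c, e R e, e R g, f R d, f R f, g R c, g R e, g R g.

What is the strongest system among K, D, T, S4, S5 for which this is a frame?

T

Serial (axiom D): yes — every world has a successor (e.g. a R a).
Reflexive (axiom T): yes — every world is R-related to itself.
Transitive (axiom 4): no — a R c and c R b, but not a R b.
Euclidean (axiom 5): no — b R c and b R d, but not c R d.
So F validates K, D, T; S4 would additionally require R to be transitive. The strongest is T.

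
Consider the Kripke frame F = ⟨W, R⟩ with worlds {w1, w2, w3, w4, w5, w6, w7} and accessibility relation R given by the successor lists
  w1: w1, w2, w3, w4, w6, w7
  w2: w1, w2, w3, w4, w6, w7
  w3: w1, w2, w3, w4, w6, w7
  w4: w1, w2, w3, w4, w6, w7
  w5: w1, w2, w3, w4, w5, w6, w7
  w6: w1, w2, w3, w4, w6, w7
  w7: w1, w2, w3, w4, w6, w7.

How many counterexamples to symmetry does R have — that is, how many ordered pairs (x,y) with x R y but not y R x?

6

Enumerating: (w5,w1), (w5,w2), (w5,w3), (w5,w4), (w5,w6), (w5,w7).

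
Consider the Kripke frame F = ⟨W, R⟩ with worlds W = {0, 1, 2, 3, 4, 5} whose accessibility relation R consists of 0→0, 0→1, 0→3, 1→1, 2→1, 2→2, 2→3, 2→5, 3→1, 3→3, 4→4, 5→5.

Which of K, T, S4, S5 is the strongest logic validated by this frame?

Reflexive (axiom T): yes — every world is R-related to itself.
Transitive (axiom 4): yes — every two-step R-path is closed by a direct edge.
Euclidean (axiom 5): no — 0 R 1 and 0 R 3, but not 1 R 3.
So F validates K, T, S4; S5 would additionally require R to be Euclidean. The strongest is S4.

S4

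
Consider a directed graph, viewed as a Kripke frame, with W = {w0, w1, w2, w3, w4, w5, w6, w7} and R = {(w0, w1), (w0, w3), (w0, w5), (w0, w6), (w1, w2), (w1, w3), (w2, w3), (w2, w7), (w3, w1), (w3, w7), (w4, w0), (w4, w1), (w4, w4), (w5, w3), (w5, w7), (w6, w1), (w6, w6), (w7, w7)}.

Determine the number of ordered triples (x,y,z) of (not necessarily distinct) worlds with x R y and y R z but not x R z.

Enumerating: (w0,w1,w2), (w0,w3,w7), (w0,w5,w7), (w1,w2,w7), (w1,w3,w1), (w1,w3,w7), (w2,w3,w1), (w3,w1,w2), (w3,w1,w3), (w4,w0,w3), (w4,w0,w5), (w4,w0,w6), (w4,w1,w2), (w4,w1,w3), (w5,w3,w1), (w6,w1,w2), (w6,w1,w3).

17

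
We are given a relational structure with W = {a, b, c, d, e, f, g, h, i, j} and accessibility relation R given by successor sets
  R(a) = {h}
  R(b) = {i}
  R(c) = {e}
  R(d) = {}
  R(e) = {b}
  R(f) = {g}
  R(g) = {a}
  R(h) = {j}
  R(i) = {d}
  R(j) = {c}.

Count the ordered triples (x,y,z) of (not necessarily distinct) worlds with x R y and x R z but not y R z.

Enumerating: (a,h,h), (b,i,i), (c,e,e), (e,b,b), (f,g,g), (g,a,a), (h,j,j), (i,d,d), (j,c,c).

9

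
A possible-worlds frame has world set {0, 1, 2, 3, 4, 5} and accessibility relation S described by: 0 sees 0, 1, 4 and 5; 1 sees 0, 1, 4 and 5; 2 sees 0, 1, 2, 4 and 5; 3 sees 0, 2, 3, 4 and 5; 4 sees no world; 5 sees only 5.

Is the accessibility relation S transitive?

No

Transitive: no — 3 S 0 and 0 S 1, but not 3 S 1.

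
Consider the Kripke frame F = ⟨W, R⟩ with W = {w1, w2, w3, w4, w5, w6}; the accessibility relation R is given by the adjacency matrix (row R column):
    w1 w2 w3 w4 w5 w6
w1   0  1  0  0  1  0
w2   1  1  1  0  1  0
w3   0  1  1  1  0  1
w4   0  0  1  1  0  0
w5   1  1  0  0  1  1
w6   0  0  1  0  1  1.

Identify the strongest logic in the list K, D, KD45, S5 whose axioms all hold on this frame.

D

Serial (axiom D): yes — every world has a successor (e.g. w1 R w2).
Euclidean (axiom 5): no — w2 R w1 and w2 R w3, but not w1 R w3.
Transitive (axiom 4): no — w1 R w2 and w2 R w3, but not w1 R w3.
Reflexive (axiom T): no — w1 is not related to itself.
So F validates K, D; KD45 would additionally require R to be Euclidean and transitive. The strongest is D.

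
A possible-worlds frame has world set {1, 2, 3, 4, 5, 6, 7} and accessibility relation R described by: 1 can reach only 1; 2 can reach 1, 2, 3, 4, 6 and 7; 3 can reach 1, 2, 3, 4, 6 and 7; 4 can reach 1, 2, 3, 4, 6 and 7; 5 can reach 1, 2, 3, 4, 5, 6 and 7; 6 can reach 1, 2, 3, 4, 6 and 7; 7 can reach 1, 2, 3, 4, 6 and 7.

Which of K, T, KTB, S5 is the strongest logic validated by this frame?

Reflexive (axiom T): yes — every world is R-related to itself.
Symmetric (axiom B): no — 2 R 1 but not 1 R 2.
Euclidean (axiom 5): no — 2 R 1 and 2 R 3, but not 1 R 3.
So F validates K, T; KTB would additionally require R to be symmetric. The strongest is T.

T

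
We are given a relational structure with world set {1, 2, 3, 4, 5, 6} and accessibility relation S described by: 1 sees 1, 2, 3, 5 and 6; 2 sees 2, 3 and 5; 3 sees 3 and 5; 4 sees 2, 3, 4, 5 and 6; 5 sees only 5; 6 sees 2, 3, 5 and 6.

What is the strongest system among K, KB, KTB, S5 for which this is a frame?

Symmetric (axiom B): no — 1 S 2 but not 2 S 1.
Reflexive (axiom T): yes — every world is S-related to itself.
Euclidean (axiom 5): no — 1 S 2 and 1 S 6, but not 2 S 6.
So F validates K; KB would additionally require S to be symmetric. The strongest is K.

K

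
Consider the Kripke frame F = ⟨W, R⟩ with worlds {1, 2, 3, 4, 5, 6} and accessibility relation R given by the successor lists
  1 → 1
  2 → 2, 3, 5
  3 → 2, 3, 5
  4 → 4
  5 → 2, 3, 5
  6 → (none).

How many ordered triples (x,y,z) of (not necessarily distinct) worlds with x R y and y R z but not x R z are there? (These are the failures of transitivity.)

0

R is transitive; there are no such tuples.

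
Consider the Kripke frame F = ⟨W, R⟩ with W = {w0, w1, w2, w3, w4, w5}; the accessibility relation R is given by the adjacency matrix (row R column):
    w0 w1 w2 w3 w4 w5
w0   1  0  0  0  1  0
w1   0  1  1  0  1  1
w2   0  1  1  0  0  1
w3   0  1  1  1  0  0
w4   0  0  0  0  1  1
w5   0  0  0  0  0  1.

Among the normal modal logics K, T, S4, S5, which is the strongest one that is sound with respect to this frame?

Reflexive (axiom T): yes — every world is R-related to itself.
Transitive (axiom 4): no — w0 R w4 and w4 R w5, but not w0 R w5.
Euclidean (axiom 5): no — w1 R w2 and w1 R w4, but not w2 R w4.
So F validates K, T; S4 would additionally require R to be transitive. The strongest is T.

T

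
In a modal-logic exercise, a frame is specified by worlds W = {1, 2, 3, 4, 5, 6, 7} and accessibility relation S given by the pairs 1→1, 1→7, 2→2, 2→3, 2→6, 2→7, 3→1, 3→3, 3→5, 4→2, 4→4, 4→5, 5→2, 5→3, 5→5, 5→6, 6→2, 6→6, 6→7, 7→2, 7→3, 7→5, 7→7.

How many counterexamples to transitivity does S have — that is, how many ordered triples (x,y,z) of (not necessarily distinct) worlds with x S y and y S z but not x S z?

23

Enumerating: (1,7,2), (1,7,3), (1,7,5), (2,3,1), (2,3,5), (2,7,5), (3,1,7), (3,5,2), (3,5,6), (4,2,3), (4,2,6), (4,2,7), … and 11 more.
Total: 23.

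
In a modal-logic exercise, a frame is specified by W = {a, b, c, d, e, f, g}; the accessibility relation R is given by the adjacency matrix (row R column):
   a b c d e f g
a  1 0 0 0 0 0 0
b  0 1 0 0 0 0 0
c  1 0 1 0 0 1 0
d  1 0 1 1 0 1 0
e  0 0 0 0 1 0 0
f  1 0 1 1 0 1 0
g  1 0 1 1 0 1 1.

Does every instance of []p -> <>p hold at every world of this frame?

Yes

The schema D characterises exactly the serial frames.
Serial: yes — every world has a successor (e.g. a R a).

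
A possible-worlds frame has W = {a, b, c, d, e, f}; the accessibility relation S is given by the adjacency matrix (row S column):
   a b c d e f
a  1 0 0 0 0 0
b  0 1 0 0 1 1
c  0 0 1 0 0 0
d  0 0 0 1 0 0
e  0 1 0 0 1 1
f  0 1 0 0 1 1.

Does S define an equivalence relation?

Yes

Reflexive: yes — every world is S-related to itself.
Symmetric: yes — every pair in S has its reverse in S.
Transitive: yes — every two-step S-path is closed by a direct edge.
So S is an equivalence relation.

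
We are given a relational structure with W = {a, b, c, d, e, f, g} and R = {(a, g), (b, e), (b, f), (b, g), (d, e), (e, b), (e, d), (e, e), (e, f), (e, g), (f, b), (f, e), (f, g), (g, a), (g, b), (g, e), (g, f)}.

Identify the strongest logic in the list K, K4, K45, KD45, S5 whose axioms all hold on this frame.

Transitive (axiom 4): no — a R g and g R b, but not a R b.
Euclidean (axiom 5): no — e R b and e R d, but not b R d.
Serial (axiom D): no — c has no R-successor.
Reflexive (axiom T): no — a is not related to itself.
So F validates K; K4 would additionally require R to be transitive. The strongest is K.

K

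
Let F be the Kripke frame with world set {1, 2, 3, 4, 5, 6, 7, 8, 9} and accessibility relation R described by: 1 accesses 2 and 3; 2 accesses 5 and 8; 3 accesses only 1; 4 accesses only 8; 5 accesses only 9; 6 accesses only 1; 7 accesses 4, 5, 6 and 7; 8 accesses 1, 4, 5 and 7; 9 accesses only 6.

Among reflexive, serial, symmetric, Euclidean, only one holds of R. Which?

Reflexive: no — 1 is not related to itself.
Serial: yes — every world has a successor (e.g. 1 R 2).
Symmetric: no — 1 R 2 but not 2 R 1.
Euclidean: no — 1 R 2 and 1 R 3, but not 2 R 3.
Only serial holds.

serial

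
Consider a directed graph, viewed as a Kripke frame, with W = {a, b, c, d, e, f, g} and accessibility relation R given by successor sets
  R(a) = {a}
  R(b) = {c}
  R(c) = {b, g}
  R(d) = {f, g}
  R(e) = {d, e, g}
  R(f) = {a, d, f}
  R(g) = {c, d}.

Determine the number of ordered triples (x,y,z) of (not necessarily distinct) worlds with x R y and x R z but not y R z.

Enumerating: (b,c,c), (c,b,b), (c,b,g), (c,g,b), (c,g,g), (d,f,g), (d,g,f), (d,g,g), (e,d,d), (e,d,e), (e,g,e), (e,g,g), … and 8 more.
Total: 20.

20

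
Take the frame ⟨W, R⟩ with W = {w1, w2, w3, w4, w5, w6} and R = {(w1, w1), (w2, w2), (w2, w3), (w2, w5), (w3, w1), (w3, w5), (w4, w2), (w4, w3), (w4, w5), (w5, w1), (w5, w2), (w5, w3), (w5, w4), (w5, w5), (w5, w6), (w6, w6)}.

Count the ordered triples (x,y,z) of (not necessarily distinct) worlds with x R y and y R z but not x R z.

12

Enumerating: (w2,w3,w1), (w2,w5,w1), (w2,w5,w4), (w2,w5,w6), (w3,w5,w2), (w3,w5,w3), (w3,w5,w4), (w3,w5,w6), (w4,w3,w1), (w4,w5,w1), (w4,w5,w4), (w4,w5,w6).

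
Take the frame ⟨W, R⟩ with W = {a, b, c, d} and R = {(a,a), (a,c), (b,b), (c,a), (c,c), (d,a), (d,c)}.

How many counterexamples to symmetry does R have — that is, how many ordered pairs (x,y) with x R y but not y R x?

2

Enumerating: (d,a), (d,c).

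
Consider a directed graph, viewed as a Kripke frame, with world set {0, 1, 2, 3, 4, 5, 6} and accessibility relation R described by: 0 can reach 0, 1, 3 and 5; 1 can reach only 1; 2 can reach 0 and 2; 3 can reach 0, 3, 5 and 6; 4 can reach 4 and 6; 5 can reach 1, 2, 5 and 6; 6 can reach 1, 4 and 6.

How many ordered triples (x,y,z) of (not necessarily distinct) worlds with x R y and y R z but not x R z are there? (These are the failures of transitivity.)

14

Enumerating: (0,3,6), (0,5,2), (0,5,6), (2,0,1), (2,0,3), (2,0,5), (3,0,1), (3,5,1), (3,5,2), (3,6,1), (3,6,4), (4,6,1), (5,2,0), (5,6,4).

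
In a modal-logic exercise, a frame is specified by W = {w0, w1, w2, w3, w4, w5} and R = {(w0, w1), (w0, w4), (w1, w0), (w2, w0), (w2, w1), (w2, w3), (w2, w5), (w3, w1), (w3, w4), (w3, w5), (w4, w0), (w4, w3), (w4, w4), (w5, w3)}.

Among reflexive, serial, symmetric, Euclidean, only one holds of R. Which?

Reflexive: no — w0 is not related to itself.
Serial: yes — every world has a successor (e.g. w0 R w1).
Symmetric: no — w2 R w0 but not w0 R w2.
Euclidean: no — w0 R w1 and w0 R w4, but not w1 R w4.
Only serial holds.

serial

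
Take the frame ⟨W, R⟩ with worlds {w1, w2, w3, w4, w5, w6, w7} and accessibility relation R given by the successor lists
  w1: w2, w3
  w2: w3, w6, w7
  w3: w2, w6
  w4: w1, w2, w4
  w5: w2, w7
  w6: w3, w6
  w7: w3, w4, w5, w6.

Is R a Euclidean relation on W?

No

Euclidean: no — w2 R w3 and w2 R w7, but not w3 R w7.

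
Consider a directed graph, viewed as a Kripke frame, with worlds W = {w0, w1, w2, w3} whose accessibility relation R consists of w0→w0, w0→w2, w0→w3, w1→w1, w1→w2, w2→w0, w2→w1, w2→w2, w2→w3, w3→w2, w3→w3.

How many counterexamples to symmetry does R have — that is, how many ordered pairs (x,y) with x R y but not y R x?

1

Enumerating: (w0,w3).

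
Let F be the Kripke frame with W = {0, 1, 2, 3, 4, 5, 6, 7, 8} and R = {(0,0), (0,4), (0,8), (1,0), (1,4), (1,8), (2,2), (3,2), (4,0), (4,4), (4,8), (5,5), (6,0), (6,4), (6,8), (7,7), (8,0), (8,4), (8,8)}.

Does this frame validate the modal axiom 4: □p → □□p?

Yes

The schema 4 characterises exactly the transitive frames.
Transitive: yes — every two-step R-path is closed by a direct edge.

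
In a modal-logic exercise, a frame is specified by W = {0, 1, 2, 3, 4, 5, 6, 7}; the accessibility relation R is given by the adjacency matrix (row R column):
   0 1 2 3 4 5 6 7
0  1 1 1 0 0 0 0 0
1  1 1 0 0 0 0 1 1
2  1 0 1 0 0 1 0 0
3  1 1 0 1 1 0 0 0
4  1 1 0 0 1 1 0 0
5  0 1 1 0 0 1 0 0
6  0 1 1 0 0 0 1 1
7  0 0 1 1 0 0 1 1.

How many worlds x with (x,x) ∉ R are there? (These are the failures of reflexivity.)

R is reflexive; there are no such worlds.

0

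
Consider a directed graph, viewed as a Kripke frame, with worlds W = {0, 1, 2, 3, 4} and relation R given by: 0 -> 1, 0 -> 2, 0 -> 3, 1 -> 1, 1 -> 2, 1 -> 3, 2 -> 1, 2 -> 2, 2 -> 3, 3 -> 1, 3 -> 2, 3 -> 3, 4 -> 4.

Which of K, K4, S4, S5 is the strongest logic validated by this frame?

Transitive (axiom 4): yes — every two-step R-path is closed by a direct edge.
Reflexive (axiom T): no — 0 is not related to itself.
Euclidean (axiom 5): yes — any two successors of a common world are R-related.
So F validates K, K4; S4 would additionally require R to be reflexive. The strongest is K4.

K4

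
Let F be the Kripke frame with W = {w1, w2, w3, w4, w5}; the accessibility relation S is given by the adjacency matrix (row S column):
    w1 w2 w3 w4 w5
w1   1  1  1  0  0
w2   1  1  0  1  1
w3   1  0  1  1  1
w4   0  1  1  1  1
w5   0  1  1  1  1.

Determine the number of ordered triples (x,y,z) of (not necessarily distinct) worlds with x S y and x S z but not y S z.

14

Enumerating: (w1,w2,w3), (w1,w3,w2), (w2,w1,w4), (w2,w1,w5), (w2,w4,w1), (w2,w5,w1), (w3,w1,w4), (w3,w1,w5), (w3,w4,w1), (w3,w5,w1), (w4,w2,w3), (w4,w3,w2), (w5,w2,w3), (w5,w3,w2).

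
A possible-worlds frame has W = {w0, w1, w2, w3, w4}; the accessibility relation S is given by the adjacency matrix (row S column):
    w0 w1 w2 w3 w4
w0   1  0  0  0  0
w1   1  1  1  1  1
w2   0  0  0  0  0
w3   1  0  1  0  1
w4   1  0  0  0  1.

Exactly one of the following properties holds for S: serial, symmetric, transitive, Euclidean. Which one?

Serial: no — w2 has no S-successor.
Symmetric: no — w1 S w0 but not w0 S w1.
Transitive: yes — every two-step S-path is closed by a direct edge.
Euclidean: no — w1 S w0 and w1 S w2, but not w0 S w2.
Only transitive holds.

transitive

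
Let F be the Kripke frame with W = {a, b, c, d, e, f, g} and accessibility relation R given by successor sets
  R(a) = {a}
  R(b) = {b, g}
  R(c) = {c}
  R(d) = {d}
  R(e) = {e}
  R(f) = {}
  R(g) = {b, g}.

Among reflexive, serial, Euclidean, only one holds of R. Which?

Reflexive: no — f is not related to itself.
Serial: no — f has no R-successor.
Euclidean: yes — any two successors of a common world are R-related.
Only Euclidean holds.

Euclidean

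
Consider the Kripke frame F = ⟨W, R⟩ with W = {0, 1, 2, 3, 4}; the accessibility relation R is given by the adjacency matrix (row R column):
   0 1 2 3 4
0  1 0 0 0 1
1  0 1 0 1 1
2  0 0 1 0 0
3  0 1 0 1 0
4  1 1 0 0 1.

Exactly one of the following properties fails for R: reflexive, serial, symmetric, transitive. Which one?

transitive

Reflexive: yes — every world is R-related to itself.
Serial: yes — every world has a successor (e.g. 0 R 0).
Symmetric: yes — every pair in R has its reverse in R.
Transitive: no — 0 R 4 and 4 R 1, but not 0 R 1.
Only transitive fails.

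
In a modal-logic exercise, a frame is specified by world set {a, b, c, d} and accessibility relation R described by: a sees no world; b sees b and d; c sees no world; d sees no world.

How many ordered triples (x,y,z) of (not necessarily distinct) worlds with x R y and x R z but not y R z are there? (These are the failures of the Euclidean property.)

Enumerating: (b,d,b), (b,d,d).

2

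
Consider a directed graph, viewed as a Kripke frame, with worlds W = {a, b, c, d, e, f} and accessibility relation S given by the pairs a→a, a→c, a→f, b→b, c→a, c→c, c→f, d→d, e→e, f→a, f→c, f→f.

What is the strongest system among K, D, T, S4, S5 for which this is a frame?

S5

Serial (axiom D): yes — every world has a successor (e.g. a S a).
Reflexive (axiom T): yes — every world is S-related to itself.
Transitive (axiom 4): yes — every two-step S-path is closed by a direct edge.
Euclidean (axiom 5): yes — any two successors of a common world are S-related.
So F validates K, D, T, S4, S5. The strongest is S5.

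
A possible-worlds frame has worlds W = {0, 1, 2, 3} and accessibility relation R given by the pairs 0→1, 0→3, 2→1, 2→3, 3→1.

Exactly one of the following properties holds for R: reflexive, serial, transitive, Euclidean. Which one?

Reflexive: no — 0 is not related to itself.
Serial: no — 1 has no R-successor.
Transitive: yes — every two-step R-path is closed by a direct edge.
Euclidean: no — 0 R 1 and 0 R 3, but not 1 R 3.
Only transitive holds.

transitive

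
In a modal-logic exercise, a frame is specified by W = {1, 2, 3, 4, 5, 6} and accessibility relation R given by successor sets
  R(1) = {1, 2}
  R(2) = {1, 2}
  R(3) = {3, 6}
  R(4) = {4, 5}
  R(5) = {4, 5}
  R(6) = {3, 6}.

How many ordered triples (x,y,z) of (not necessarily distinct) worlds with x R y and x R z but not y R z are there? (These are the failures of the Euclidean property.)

0

R is Euclidean; there are no such tuples.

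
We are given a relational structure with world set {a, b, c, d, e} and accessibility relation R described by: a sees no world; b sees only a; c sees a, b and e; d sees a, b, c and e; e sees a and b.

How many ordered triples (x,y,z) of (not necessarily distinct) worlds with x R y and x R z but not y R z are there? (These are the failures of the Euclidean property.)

Enumerating: (b,a,a), (c,a,a), (c,a,b), (c,a,e), (c,b,b), (c,b,e), (c,e,e), (d,a,a), (d,a,b), (d,a,c), (d,a,e), (d,b,b), … and 8 more.
Total: 20.

20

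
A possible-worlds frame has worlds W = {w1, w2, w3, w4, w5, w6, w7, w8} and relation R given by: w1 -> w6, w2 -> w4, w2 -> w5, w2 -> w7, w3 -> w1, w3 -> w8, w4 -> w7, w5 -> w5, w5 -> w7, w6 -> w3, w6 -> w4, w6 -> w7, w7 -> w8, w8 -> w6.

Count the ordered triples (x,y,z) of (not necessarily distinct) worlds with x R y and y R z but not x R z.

15

Enumerating: (w1,w6,w3), (w1,w6,w4), (w1,w6,w7), (w2,w7,w8), (w3,w1,w6), (w3,w8,w6), (w4,w7,w8), (w5,w7,w8), (w6,w3,w1), (w6,w3,w8), (w6,w7,w8), (w7,w8,w6), (w8,w6,w3), (w8,w6,w4), (w8,w6,w7).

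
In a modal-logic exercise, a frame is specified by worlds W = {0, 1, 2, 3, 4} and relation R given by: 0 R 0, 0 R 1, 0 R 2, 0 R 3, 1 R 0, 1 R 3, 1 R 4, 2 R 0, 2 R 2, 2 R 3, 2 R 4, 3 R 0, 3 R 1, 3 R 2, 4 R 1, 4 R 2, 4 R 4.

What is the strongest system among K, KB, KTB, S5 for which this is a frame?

KB

Symmetric (axiom B): yes — every pair in R has its reverse in R.
Reflexive (axiom T): no — 1 is not related to itself.
Euclidean (axiom 5): no — 0 R 1 and 0 R 2, but not 1 R 2.
So F validates K, KB; KTB would additionally require R to be reflexive. The strongest is KB.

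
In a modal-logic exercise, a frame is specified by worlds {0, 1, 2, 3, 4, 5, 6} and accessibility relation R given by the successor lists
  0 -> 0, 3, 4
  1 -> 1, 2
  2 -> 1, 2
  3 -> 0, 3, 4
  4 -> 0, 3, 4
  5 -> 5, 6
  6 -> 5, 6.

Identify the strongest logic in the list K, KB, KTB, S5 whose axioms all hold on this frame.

Symmetric (axiom B): yes — every pair in R has its reverse in R.
Reflexive (axiom T): yes — every world is R-related to itself.
Euclidean (axiom 5): yes — any two successors of a common world are R-related.
So F validates K, KB, KTB, S5. The strongest is S5.

S5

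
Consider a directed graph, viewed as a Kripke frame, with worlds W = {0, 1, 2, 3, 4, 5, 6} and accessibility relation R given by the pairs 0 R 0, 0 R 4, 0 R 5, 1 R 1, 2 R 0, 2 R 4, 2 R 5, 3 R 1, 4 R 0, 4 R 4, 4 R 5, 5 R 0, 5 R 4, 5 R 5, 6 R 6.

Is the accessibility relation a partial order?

Reflexive: no — 2 is not related to itself.
Transitive: yes — every two-step R-path is closed by a direct edge.
Antisymmetric: no — 0 R 4 and 4 R 0 with 0 ≠ 4.
So R is not a partial order.

No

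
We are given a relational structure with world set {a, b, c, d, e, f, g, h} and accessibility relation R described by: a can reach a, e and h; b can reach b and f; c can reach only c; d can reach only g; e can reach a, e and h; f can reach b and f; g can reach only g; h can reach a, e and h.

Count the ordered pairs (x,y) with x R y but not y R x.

1

Enumerating: (d,g).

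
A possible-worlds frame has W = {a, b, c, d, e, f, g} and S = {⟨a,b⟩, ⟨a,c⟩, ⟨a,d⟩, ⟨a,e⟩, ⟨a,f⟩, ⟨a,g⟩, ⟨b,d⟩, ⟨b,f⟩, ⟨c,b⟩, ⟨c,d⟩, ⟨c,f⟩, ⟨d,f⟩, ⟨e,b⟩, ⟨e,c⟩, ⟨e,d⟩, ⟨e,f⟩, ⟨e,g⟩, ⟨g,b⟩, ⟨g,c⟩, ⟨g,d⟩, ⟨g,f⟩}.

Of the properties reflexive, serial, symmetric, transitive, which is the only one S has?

transitive

Reflexive: no — a is not related to itself.
Serial: no — f has no S-successor.
Symmetric: no — a S b but not b S a.
Transitive: yes — every two-step S-path is closed by a direct edge.
Only transitive holds.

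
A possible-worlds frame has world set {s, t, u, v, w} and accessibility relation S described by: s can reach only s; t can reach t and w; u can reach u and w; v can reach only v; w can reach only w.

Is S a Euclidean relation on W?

Euclidean: no — t S w and t S t, but not w S t.

No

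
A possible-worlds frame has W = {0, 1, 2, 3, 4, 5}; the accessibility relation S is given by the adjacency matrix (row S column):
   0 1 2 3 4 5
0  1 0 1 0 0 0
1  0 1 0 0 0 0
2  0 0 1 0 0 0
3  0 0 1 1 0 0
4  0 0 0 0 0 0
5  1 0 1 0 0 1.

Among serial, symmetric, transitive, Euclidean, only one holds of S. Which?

Serial: no — 4 has no S-successor.
Symmetric: no — 0 S 2 but not 2 S 0.
Transitive: yes — every two-step S-path is closed by a direct edge.
Euclidean: no — 5 S 2 and 5 S 0, but not 2 S 0.
Only transitive holds.

transitive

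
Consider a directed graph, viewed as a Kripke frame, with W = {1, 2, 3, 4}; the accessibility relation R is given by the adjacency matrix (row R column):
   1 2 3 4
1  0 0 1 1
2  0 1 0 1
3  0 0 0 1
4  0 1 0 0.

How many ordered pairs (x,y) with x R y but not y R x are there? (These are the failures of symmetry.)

3

Enumerating: (1,3), (1,4), (3,4).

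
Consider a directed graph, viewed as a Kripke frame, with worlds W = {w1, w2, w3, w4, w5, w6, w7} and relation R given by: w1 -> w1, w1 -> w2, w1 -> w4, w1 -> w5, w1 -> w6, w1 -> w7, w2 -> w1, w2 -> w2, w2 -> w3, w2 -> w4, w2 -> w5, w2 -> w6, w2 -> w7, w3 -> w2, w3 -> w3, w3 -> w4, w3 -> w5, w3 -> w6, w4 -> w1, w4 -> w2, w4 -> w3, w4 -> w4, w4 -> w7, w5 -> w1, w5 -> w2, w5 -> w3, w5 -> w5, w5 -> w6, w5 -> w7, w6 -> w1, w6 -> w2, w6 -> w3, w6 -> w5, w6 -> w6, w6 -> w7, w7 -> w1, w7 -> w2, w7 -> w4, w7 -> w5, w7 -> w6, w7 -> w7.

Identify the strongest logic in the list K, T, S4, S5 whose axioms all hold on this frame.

T

Reflexive (axiom T): yes — every world is R-related to itself.
Transitive (axiom 4): no — w1 R w2 and w2 R w3, but not w1 R w3.
Euclidean (axiom 5): no — w1 R w4 and w1 R w5, but not w4 R w5.
So F validates K, T; S4 would additionally require R to be transitive. The strongest is T.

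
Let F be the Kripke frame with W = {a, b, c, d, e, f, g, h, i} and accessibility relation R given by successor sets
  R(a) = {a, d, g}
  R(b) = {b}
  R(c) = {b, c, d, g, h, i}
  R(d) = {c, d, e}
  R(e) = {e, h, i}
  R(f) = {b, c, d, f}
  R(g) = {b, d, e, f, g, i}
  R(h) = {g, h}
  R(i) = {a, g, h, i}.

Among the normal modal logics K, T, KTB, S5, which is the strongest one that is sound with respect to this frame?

T

Reflexive (axiom T): yes — every world is R-related to itself.
Symmetric (axiom B): no — a R d but not d R a.
Euclidean (axiom 5): no — a R d and a R g, but not d R g.
So F validates K, T; KTB would additionally require R to be symmetric. The strongest is T.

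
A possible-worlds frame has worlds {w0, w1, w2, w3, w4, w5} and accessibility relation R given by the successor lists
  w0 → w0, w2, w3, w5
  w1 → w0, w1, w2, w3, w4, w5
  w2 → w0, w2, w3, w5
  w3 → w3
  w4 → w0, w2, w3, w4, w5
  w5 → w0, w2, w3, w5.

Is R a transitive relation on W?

Transitive: yes — every two-step R-path is closed by a direct edge.

Yes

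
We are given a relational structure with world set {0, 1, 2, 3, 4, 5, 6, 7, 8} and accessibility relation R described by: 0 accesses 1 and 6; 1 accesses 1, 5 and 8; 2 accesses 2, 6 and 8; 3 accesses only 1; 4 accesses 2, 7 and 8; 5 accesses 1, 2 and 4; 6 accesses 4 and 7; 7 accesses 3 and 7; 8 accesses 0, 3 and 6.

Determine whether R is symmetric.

Symmetric: no — 0 R 1 but not 1 R 0.

No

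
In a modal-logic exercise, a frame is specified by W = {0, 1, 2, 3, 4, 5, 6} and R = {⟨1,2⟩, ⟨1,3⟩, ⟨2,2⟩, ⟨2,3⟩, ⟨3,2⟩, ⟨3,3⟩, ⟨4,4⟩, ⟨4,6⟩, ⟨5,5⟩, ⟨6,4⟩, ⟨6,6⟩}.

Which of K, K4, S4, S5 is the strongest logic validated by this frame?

K4

Transitive (axiom 4): yes — every two-step R-path is closed by a direct edge.
Reflexive (axiom T): no — 0 is not related to itself.
Euclidean (axiom 5): yes — any two successors of a common world are R-related.
So F validates K, K4; S4 would additionally require R to be reflexive. The strongest is K4.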